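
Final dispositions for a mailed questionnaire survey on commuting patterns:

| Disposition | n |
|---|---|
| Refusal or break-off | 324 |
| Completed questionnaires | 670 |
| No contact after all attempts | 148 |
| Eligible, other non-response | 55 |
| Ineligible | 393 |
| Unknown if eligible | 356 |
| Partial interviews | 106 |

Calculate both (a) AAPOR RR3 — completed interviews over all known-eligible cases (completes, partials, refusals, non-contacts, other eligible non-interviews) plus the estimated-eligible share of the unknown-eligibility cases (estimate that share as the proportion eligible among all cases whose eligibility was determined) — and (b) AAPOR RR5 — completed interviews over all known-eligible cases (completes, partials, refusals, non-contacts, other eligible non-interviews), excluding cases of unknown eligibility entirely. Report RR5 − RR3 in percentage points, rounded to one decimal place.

8.9

Num → 670
Eligible (known) → 670 + 106 + 324 + 148 + 55 = 1303
e = 1303 / (1303 + 393) = 1303 / 1696 = 0.7683
Estimated eligible among unknowns → 0.7683 × 356 = 273.51
Denom → 1303 + 273.51 = 1576.51
RR3 = 670 / 1576.51 = 0.4250
Denom → 670 + 106 + 324 + 148 + 55 = 1303
RR5 = 670 / 1303 = 0.5142
Difference = 51.42 − 42.50 = 8.92 percentage points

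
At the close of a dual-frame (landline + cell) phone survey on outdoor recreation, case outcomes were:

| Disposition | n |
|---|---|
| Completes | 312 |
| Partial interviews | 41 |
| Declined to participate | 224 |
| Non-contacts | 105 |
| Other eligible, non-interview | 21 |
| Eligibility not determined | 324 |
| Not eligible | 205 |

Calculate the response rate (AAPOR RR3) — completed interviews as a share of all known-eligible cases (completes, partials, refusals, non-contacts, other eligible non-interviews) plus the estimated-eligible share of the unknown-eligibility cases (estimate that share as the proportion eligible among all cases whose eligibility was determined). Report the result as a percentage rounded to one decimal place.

32.7%

Num → 312
Eligible (known) → 312 + 41 + 224 + 105 + 21 = 703
e = 703 / (703 + 205) = 703 / 908 = 0.7742
Estimated eligible among unknowns → 0.7742 × 324 = 250.84
Base → 703 + 250.84 = 953.84
RR3 = 312 / 953.84 = 0.3271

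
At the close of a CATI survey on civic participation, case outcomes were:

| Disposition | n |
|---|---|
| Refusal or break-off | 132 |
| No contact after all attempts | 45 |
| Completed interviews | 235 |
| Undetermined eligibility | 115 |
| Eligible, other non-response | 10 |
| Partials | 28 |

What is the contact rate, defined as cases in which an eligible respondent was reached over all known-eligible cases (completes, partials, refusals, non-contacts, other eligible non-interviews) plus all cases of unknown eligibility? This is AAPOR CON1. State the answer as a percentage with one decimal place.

71.7%

Top → 235 + 28 + 132 + 10 = 405
Denominator → 235 + 28 + 132 + 45 + 10 + 115 = 565
CON1 = 405 / 565 = 0.7168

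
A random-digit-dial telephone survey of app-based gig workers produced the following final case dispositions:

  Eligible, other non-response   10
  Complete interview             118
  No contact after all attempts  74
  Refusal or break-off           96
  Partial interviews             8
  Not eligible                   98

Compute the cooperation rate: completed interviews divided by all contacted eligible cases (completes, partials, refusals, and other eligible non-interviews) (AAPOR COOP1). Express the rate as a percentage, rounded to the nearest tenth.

Num: 118
Denominator: 118 + 8 + 96 + 10 = 232
COOP1 = 118 / 232 = 0.5086

50.9%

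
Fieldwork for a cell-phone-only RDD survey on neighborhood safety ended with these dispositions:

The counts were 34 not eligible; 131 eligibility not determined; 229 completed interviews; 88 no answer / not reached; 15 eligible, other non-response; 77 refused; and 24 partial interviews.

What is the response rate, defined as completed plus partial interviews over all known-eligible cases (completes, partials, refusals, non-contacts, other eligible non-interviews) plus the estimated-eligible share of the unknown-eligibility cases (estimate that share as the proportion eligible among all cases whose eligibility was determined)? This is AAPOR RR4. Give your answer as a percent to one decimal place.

45.6%

Numerator: 229 + 24 = 253
Eligible (known): 229 + 24 + 77 + 88 + 15 = 433
e = 433 / (433 + 34) = 433 / 467 = 0.9272
Eligible share of unknowns: 0.9272 × 131 = 121.46
Denominator: 433 + 121.46 = 554.46
RR4 = 253 / 554.46 = 0.4563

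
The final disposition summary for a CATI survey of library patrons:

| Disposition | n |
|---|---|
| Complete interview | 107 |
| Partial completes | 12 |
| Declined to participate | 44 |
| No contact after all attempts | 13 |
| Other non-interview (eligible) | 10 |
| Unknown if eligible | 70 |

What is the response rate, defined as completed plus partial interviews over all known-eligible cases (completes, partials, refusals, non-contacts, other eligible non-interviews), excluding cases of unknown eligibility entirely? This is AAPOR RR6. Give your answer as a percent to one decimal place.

64.0%

Numerator → 107 + 12 = 119
Denom → 107 + 12 + 44 + 13 + 10 = 186
RR6 = 119 / 186 = 0.6398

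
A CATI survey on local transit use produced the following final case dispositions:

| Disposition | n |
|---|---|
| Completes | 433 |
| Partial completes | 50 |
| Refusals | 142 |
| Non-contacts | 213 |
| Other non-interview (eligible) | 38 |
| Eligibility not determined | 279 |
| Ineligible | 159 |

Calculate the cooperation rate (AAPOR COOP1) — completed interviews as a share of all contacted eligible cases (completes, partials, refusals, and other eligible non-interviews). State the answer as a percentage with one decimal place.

Numerator: 433
Base: 433 + 50 + 142 + 38 = 663
COOP1 = 433 / 663 = 0.6531

65.3%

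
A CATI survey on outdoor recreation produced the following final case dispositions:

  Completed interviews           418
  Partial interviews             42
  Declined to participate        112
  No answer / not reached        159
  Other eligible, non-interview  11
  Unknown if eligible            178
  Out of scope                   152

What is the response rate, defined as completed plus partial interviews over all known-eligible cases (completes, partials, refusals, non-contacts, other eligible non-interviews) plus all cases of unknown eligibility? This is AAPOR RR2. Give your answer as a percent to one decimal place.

Numerator = 418 + 42 = 460
Denom = 418 + 42 + 112 + 159 + 11 + 178 = 920
RR2 = 460 / 920 = 0.5000

50.0%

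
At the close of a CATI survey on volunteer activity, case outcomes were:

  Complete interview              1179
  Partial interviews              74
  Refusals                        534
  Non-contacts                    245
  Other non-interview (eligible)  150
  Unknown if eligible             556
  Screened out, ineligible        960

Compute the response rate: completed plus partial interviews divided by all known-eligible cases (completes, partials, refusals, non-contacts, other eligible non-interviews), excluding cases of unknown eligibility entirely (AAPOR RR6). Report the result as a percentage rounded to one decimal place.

Num: 1179 + 74 = 1253
Base: 1179 + 74 + 534 + 245 + 150 = 2182
RR6 = 1253 / 2182 = 0.5742

57.4%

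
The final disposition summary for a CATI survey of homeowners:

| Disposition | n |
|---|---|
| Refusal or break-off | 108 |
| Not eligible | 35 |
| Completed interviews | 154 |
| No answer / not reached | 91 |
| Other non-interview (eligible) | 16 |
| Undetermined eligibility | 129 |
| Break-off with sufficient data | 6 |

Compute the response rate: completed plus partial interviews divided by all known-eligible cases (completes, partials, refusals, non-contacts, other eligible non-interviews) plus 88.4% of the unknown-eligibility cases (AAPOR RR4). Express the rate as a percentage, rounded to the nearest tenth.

Numerator: 154 + 6 = 160
Known eligible: 154 + 6 + 108 + 91 + 16 = 375
Eligible share of unknowns: 0.8840 × 129 = 114.04
Denominator: 375 + 114.04 = 489.04
RR4 = 160 / 489.04 = 0.3272

32.7%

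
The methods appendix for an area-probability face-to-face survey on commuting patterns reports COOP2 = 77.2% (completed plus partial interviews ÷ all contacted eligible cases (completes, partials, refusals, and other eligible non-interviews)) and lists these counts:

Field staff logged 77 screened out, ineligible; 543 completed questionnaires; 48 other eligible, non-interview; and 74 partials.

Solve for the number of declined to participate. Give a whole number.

134

Num → 543 + 74 = 617
COOP2 = 617 / D = 0.772
D = 617 / 0.772 = 799.2
Rest of base = 665
declined to participate = 799.2 − 665 ≈ 134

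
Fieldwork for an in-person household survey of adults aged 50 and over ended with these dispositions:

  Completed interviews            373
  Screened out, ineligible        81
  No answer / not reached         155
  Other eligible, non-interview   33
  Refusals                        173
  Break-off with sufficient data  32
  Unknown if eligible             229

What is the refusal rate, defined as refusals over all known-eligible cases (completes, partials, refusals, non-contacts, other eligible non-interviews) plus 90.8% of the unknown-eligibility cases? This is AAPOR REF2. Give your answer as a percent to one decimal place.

17.8%

Top: 173
Determined eligible: 373 + 32 + 173 + 155 + 33 = 766
Eligible share of unknowns: 0.9080 × 229 = 207.93
Denom: 766 + 207.93 = 973.93
REF2 = 173 / 973.93 = 0.1776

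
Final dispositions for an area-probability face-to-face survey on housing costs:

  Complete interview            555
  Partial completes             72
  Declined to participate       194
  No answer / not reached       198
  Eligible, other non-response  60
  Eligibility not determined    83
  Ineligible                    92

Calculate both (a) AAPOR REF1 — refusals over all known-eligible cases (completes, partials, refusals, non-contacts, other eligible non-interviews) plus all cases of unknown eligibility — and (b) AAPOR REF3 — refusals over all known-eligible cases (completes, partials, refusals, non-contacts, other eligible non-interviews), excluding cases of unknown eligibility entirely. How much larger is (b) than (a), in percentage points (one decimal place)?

1.3

Num → 194
Denom → 555 + 72 + 194 + 198 + 60 + 83 = 1162
REF1 = 194 / 1162 = 0.1670
Denom → 555 + 72 + 194 + 198 + 60 = 1079
REF3 = 194 / 1079 = 0.1798
Difference = 17.98 − 16.70 = 1.28 percentage points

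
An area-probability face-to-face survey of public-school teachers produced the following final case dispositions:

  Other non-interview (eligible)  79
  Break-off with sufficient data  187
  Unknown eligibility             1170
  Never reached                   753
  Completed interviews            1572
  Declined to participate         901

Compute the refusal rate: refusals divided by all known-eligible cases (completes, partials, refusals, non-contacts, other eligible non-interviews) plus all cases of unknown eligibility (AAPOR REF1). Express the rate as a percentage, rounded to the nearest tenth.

Top → 901
Denom → 1572 + 187 + 901 + 753 + 79 + 1170 = 4662
REF1 = 901 / 4662 = 0.1933

19.3%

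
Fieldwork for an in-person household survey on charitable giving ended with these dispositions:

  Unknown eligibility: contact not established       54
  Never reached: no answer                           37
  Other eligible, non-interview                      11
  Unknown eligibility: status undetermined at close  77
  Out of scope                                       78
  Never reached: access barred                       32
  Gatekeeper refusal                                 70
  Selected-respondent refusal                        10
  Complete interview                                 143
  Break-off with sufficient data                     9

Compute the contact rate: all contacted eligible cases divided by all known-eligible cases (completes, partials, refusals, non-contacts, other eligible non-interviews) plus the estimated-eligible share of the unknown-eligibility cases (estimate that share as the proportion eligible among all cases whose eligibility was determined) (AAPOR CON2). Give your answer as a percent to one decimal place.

Refused = 70 + 10 = 80
No contact after all attempts = 37 + 32 = 69
Unknown eligibility = 54 + 77 = 131
Num → 143 + 9 + 80 + 11 = 243
Known eligible → 143 + 9 + 80 + 69 + 11 = 312
e = 312 / (312 + 78) = 312 / 390 = 0.8000
e × U → 0.8000 × 131 = 104.80
Denom → 312 + 104.80 = 416.80
CON2 = 243 / 416.80 = 0.5830

58.3%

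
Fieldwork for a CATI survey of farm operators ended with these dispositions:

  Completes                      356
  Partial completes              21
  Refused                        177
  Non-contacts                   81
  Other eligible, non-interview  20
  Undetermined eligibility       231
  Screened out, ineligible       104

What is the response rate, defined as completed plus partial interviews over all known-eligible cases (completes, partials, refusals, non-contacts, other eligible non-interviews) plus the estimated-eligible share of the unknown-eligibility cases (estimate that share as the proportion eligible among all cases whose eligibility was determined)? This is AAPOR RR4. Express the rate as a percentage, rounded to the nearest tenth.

44.1%

Numerator → 356 + 21 = 377
Eligible (known) → 356 + 21 + 177 + 81 + 20 = 655
e = 655 / (655 + 104) = 655 / 759 = 0.8630
e × U → 0.8630 × 231 = 199.35
Denom → 655 + 199.35 = 854.35
RR4 = 377 / 854.35 = 0.4413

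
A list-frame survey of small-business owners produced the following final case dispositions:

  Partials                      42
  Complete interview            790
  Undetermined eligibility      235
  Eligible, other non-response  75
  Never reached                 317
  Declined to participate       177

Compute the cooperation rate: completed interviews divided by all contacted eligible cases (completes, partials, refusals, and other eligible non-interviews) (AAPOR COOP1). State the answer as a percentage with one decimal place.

Numerator → 790
Denom → 790 + 42 + 177 + 75 = 1084
COOP1 = 790 / 1084 = 0.7288

72.9%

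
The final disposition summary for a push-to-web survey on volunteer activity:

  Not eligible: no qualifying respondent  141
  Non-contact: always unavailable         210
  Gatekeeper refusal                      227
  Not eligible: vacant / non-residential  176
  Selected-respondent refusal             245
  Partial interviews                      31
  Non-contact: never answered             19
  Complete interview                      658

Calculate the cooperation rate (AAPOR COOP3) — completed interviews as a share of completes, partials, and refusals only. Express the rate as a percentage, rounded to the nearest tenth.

Refused = 227 + 245 = 472
No answer / not reached = 19 + 210 = 229
Ineligible = 141 + 176 = 317
Numerator: 658
Denom: 658 + 31 + 472 = 1161
COOP3 = 658 / 1161 = 0.5668

56.7%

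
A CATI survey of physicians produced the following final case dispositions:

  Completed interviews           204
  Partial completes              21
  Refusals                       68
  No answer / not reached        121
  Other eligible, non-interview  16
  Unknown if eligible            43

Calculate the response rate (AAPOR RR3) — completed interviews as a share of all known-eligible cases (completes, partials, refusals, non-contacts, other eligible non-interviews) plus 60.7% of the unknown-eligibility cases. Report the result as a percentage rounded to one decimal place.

44.7%

Top = 204
Determined eligible = 204 + 21 + 68 + 121 + 16 = 430
Eligible share of unknowns = 0.6070 × 43 = 26.10
Base = 430 + 26.10 = 456.10
RR3 = 204 / 456.10 = 0.4473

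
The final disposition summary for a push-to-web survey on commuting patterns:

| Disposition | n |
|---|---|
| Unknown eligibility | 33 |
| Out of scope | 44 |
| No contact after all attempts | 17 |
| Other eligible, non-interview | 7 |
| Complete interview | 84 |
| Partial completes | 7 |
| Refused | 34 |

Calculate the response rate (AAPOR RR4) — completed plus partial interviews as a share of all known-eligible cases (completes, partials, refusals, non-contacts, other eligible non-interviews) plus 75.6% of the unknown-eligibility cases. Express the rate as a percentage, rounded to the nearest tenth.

Num → 84 + 7 = 91
Eligible (known) → 84 + 7 + 34 + 17 + 7 = 149
Eligible share of unknowns → 0.7560 × 33 = 24.95
Base → 149 + 24.95 = 173.95
RR4 = 91 / 173.95 = 0.5231

52.3%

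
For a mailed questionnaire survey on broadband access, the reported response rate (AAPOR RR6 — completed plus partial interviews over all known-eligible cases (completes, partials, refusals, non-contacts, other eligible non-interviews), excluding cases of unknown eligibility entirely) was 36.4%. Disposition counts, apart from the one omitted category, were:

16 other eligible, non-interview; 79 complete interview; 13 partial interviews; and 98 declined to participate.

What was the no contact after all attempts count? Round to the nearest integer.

Numerator = 79 + 13 = 92
RR6 = 92 / D = 0.364
D = 92 / 0.364 = 252.7
Rest of base = 206
no contact after all attempts = 252.7 − 206 ≈ 47

47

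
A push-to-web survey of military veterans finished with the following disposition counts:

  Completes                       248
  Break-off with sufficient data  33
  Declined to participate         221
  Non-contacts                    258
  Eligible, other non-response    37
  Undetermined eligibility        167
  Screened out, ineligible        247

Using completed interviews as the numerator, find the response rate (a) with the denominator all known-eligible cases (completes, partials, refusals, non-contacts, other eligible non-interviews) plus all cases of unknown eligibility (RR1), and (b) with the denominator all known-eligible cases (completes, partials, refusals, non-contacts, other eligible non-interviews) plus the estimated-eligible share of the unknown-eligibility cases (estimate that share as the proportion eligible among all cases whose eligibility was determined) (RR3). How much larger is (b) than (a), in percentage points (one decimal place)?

Num = 248
Denominator = 248 + 33 + 221 + 258 + 37 + 167 = 964
RR1 = 248 / 964 = 0.2573
Determined eligible = 248 + 33 + 221 + 258 + 37 = 797
e = 797 / (797 + 247) = 797 / 1044 = 0.7634
Eligible share of unknowns = 0.7634 × 167 = 127.49
Denominator = 797 + 127.49 = 924.49
RR3 = 248 / 924.49 = 0.2683
Difference = 26.83 − 25.73 = 1.10 percentage points

1.1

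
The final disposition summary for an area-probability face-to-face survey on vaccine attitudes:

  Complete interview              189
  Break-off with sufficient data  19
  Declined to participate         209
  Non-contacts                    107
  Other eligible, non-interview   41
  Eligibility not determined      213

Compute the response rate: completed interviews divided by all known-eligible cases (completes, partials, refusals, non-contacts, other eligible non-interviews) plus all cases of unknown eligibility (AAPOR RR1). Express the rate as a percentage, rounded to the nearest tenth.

24.3%

Num: 189
Denominator: 189 + 19 + 209 + 107 + 41 + 213 = 778
RR1 = 189 / 778 = 0.2429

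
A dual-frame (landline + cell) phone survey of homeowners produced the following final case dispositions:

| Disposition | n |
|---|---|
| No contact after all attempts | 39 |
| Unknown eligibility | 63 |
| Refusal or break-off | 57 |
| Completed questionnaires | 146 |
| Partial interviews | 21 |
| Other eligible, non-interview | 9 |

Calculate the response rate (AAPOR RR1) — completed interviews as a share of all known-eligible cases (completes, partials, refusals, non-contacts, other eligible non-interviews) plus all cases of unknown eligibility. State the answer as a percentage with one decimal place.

Num → 146
Base → 146 + 21 + 57 + 39 + 9 + 63 = 335
RR1 = 146 / 335 = 0.4358

43.6%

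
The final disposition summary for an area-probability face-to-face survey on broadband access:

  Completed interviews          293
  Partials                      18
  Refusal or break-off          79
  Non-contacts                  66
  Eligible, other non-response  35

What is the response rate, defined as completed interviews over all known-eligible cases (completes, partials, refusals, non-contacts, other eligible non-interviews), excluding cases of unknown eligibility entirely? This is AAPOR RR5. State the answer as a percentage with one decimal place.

Numerator = 293
Base = 293 + 18 + 79 + 66 + 35 = 491
RR5 = 293 / 491 = 0.5967

59.7%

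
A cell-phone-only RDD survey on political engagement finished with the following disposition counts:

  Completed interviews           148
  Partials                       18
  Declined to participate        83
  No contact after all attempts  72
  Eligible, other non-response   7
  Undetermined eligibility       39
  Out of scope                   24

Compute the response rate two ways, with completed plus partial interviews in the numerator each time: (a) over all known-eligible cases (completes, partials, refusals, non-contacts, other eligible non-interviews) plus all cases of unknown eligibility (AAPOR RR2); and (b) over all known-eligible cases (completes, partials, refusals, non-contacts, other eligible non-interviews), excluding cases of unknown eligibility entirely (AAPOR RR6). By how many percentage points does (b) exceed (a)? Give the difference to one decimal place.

5.4

Top: 148 + 18 = 166
Base: 148 + 18 + 83 + 72 + 7 + 39 = 367
RR2 = 166 / 367 = 0.4523
Base: 148 + 18 + 83 + 72 + 7 = 328
RR6 = 166 / 328 = 0.5061
Difference = 50.61 − 45.23 = 5.38 percentage points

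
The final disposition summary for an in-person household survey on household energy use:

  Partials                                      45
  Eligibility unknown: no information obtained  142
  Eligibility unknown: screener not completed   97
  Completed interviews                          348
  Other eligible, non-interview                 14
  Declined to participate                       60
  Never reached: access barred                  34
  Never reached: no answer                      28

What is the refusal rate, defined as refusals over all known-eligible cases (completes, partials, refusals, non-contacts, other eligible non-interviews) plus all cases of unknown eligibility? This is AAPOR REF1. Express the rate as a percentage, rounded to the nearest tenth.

7.8%

Never reached = 28 + 34 = 62
Undetermined eligibility = 97 + 142 = 239
Numerator = 60
Base = 348 + 45 + 60 + 62 + 14 + 239 = 768
REF1 = 60 / 768 = 0.0781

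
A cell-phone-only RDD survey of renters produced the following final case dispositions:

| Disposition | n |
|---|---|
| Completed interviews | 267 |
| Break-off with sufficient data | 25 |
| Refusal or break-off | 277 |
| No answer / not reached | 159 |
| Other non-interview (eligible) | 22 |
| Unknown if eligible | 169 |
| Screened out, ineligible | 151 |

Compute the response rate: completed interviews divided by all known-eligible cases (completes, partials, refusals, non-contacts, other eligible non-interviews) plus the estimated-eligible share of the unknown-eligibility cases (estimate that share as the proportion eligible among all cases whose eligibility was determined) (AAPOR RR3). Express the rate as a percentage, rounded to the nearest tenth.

30.0%

Top: 267
Determined eligible: 267 + 25 + 277 + 159 + 22 = 750
e = 750 / (750 + 151) = 750 / 901 = 0.8324
e × U: 0.8324 × 169 = 140.68
Denom: 750 + 140.68 = 890.68
RR3 = 267 / 890.68 = 0.2998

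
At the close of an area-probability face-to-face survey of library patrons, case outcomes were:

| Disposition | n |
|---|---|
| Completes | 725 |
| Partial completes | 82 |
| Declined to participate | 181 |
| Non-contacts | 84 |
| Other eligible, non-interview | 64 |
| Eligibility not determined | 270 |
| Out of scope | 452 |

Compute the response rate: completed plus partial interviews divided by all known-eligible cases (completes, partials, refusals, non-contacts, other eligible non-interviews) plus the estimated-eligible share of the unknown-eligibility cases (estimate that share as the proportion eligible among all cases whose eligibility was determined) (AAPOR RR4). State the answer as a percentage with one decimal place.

Top: 725 + 82 = 807
Determined eligible: 725 + 82 + 181 + 84 + 64 = 1136
e = 1136 / (1136 + 452) = 1136 / 1588 = 0.7154
e × U: 0.7154 × 270 = 193.16
Denom: 1136 + 193.16 = 1329.16
RR4 = 807 / 1329.16 = 0.6072

60.7%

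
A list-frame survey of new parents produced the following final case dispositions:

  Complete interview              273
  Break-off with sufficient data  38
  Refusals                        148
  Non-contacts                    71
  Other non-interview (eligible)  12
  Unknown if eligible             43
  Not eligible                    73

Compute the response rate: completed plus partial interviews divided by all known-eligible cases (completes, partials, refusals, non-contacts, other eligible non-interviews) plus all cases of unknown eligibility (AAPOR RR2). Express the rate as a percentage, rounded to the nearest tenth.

53.2%

Num = 273 + 38 = 311
Denom = 273 + 38 + 148 + 71 + 12 + 43 = 585
RR2 = 311 / 585 = 0.5316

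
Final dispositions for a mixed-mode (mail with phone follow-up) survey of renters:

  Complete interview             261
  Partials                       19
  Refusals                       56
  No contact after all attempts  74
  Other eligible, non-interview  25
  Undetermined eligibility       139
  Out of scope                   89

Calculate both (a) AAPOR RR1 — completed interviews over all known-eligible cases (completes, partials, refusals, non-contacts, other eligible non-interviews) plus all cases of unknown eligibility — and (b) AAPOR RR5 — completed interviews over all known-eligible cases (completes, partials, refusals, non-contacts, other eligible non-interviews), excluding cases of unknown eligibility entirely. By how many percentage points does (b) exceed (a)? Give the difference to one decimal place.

14.5

Numerator → 261
Denom → 261 + 19 + 56 + 74 + 25 + 139 = 574
RR1 = 261 / 574 = 0.4547
Denom → 261 + 19 + 56 + 74 + 25 = 435
RR5 = 261 / 435 = 0.6000
Difference = 60.00 − 45.47 = 14.53 percentage points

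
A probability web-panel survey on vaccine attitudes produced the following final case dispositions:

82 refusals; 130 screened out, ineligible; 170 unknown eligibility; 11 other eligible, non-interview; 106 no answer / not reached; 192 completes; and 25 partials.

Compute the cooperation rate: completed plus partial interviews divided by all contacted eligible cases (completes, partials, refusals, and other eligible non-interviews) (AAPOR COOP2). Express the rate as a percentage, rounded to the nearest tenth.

70.0%

Num = 192 + 25 = 217
Denominator = 192 + 25 + 82 + 11 = 310
COOP2 = 217 / 310 = 0.7000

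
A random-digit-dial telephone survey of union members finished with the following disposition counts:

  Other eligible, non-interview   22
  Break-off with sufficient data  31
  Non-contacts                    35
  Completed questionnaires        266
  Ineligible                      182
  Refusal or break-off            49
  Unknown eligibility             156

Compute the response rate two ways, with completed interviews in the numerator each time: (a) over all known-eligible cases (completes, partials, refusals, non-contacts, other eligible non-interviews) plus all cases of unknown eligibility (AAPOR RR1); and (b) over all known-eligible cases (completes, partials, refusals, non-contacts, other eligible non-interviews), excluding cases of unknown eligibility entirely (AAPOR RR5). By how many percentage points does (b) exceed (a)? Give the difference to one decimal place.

Top: 266
Denominator: 266 + 31 + 49 + 35 + 22 + 156 = 559
RR1 = 266 / 559 = 0.4758
Denominator: 266 + 31 + 49 + 35 + 22 = 403
RR5 = 266 / 403 = 0.6600
Difference = 66.00 − 47.58 = 18.42 percentage points

18.4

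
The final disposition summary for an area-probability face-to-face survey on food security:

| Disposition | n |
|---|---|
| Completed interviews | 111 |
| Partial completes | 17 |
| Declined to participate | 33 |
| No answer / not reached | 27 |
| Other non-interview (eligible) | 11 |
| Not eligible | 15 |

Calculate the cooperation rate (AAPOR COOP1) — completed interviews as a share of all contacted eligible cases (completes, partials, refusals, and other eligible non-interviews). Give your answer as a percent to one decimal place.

64.5%

Numerator: 111
Denom: 111 + 17 + 33 + 11 = 172
COOP1 = 111 / 172 = 0.6453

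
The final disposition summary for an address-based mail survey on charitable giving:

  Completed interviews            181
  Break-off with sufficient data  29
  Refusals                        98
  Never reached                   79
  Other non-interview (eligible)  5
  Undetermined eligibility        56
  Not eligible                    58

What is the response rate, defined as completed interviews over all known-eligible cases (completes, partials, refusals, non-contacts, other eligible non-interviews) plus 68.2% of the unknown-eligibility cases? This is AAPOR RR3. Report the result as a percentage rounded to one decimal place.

42.1%

Top = 181
Determined eligible = 181 + 29 + 98 + 79 + 5 = 392
Eligible share of unknowns = 0.6820 × 56 = 38.19
Denominator = 392 + 38.19 = 430.19
RR3 = 181 / 430.19 = 0.4207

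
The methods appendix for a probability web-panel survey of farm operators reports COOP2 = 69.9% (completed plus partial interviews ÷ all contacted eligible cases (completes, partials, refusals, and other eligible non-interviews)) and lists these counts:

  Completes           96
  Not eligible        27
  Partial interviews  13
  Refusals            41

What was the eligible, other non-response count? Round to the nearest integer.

6

Num: 96 + 13 = 109
COOP2 = 109 / D = 0.699
D = 109 / 0.699 = 155.9
Remaining denominator categories sum to 150
eligible, other non-response = 155.9 − 150 ≈ 6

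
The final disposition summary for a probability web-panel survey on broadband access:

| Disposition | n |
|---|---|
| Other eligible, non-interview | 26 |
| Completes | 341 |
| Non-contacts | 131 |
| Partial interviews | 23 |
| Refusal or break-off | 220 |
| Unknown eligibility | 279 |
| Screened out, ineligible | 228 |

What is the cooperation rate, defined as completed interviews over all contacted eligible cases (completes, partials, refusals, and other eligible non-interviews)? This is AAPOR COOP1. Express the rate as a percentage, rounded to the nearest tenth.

55.9%

Num = 341
Denominator = 341 + 23 + 220 + 26 = 610
COOP1 = 341 / 610 = 0.5590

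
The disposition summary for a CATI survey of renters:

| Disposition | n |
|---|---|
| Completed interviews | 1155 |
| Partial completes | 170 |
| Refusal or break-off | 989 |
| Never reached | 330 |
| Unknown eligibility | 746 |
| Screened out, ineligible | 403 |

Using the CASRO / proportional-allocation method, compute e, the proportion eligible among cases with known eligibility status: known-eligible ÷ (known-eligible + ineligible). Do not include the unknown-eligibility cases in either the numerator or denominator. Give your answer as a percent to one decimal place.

Eligible (known) = 1155 + 170 + 989 + 330 = 2644
e = 2644 / (2644 + 403) = 2644 / 3047 = 0.8677

86.8%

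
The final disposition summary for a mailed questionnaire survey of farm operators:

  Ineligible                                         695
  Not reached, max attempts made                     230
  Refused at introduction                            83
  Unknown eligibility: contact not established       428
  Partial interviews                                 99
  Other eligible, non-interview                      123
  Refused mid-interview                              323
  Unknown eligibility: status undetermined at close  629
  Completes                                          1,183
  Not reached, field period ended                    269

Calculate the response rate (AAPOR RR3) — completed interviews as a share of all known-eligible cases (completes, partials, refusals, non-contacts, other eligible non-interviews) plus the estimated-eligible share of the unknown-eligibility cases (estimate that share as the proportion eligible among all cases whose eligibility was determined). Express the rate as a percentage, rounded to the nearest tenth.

Refusal or break-off = 83 + 323 = 406
No contact after all attempts = 269 + 230 = 499
Undetermined eligibility = 428 + 629 = 1057
Numerator: 1183
Eligible (known): 1183 + 99 + 406 + 499 + 123 = 2310
e = 2310 / (2310 + 695) = 2310 / 3005 = 0.7687
Estimated eligible among unknowns: 0.7687 × 1057 = 812.52
Denom: 2310 + 812.52 = 3122.52
RR3 = 1183 / 3122.52 = 0.3789

37.9%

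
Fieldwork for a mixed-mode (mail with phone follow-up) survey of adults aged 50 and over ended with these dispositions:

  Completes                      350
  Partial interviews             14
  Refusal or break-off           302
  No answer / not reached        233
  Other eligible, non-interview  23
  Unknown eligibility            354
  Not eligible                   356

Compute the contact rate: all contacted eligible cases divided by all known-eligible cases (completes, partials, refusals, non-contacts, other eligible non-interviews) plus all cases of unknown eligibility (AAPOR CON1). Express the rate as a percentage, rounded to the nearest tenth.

54.0%

Top: 350 + 14 + 302 + 23 = 689
Base: 350 + 14 + 302 + 233 + 23 + 354 = 1276
CON1 = 689 / 1276 = 0.5400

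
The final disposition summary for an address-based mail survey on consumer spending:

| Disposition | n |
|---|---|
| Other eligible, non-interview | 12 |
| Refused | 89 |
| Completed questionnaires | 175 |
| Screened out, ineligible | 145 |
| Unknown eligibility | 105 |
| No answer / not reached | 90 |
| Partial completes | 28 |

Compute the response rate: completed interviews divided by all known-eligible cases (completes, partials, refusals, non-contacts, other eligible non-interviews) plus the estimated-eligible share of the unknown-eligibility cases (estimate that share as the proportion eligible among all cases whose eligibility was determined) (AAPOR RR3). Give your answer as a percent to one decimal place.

Num: 175
Eligible (known): 175 + 28 + 89 + 90 + 12 = 394
e = 394 / (394 + 145) = 394 / 539 = 0.7310
Eligible share of unknowns: 0.7310 × 105 = 76.75
Base: 394 + 76.75 = 470.75
RR3 = 175 / 470.75 = 0.3717

37.2%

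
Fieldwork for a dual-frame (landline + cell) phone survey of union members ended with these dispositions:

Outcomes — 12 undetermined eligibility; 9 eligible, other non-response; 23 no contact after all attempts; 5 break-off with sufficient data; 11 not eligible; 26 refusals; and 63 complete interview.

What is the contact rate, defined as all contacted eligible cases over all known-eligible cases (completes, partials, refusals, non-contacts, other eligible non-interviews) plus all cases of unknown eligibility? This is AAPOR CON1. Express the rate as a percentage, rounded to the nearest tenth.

74.6%

Num → 63 + 5 + 26 + 9 = 103
Denominator → 63 + 5 + 26 + 23 + 9 + 12 = 138
CON1 = 103 / 138 = 0.7464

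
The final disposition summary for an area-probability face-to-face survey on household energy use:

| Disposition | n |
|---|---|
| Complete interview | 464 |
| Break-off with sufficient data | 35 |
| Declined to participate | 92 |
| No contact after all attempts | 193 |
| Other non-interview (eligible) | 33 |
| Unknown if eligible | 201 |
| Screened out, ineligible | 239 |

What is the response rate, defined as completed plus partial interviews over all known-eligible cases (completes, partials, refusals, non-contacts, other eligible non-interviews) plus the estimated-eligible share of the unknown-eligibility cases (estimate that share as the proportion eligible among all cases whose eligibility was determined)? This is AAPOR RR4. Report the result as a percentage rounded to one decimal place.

51.3%

Numerator: 464 + 35 = 499
Known eligible: 464 + 35 + 92 + 193 + 33 = 817
e = 817 / (817 + 239) = 817 / 1056 = 0.7737
Estimated eligible among unknowns: 0.7737 × 201 = 155.51
Base: 817 + 155.51 = 972.51
RR4 = 499 / 972.51 = 0.5131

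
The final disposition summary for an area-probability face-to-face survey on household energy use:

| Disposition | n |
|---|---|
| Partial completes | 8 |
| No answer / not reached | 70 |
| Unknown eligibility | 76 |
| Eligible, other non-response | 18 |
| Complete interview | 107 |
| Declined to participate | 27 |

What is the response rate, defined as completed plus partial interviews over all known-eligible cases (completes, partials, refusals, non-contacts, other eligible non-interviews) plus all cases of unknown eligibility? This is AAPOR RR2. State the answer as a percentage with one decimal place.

37.6%

Top = 107 + 8 = 115
Denominator = 107 + 8 + 27 + 70 + 18 + 76 = 306
RR2 = 115 / 306 = 0.3758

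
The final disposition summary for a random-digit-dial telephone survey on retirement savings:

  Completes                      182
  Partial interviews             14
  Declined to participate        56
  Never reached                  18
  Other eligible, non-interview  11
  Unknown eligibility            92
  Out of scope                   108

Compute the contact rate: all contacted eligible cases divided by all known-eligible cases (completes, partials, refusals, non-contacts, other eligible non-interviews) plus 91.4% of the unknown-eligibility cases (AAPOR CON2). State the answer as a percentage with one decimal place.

72.0%

Numerator: 182 + 14 + 56 + 11 = 263
Eligible (known): 182 + 14 + 56 + 18 + 11 = 281
Estimated eligible among unknowns: 0.9140 × 92 = 84.09
Denom: 281 + 84.09 = 365.09
CON2 = 263 / 365.09 = 0.7204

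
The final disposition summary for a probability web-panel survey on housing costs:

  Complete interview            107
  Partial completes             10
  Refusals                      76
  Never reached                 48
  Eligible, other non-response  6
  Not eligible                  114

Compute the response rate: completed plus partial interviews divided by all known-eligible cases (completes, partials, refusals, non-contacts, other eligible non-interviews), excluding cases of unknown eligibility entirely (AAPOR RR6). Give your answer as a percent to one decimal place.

Num = 107 + 10 = 117
Denominator = 107 + 10 + 76 + 48 + 6 = 247
RR6 = 117 / 247 = 0.4737

47.4%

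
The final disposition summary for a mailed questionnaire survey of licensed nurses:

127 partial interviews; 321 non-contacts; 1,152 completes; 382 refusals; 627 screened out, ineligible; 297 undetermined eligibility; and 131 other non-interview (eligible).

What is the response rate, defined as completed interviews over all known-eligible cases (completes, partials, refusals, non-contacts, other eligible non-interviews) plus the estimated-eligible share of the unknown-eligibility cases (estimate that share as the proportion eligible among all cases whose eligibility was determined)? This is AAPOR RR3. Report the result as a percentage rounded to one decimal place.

49.2%

Numerator = 1152
Eligible (known) = 1152 + 127 + 382 + 321 + 131 = 2113
e = 2113 / (2113 + 627) = 2113 / 2740 = 0.7712
Eligible share of unknowns = 0.7712 × 297 = 229.05
Base = 2113 + 229.05 = 2342.05
RR3 = 1152 / 2342.05 = 0.4919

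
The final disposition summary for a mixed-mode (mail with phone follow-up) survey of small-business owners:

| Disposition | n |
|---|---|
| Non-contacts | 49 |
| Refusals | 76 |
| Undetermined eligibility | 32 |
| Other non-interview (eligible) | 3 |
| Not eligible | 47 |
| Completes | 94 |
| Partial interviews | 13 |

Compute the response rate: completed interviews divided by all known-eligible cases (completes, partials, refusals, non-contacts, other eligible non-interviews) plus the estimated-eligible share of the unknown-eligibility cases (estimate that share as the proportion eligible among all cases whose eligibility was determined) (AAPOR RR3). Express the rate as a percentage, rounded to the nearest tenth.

35.9%

Numerator → 94
Eligible (known) → 94 + 13 + 76 + 49 + 3 = 235
e = 235 / (235 + 47) = 235 / 282 = 0.8333
e × U → 0.8333 × 32 = 26.67
Base → 235 + 26.67 = 261.67
RR3 = 94 / 261.67 = 0.3592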